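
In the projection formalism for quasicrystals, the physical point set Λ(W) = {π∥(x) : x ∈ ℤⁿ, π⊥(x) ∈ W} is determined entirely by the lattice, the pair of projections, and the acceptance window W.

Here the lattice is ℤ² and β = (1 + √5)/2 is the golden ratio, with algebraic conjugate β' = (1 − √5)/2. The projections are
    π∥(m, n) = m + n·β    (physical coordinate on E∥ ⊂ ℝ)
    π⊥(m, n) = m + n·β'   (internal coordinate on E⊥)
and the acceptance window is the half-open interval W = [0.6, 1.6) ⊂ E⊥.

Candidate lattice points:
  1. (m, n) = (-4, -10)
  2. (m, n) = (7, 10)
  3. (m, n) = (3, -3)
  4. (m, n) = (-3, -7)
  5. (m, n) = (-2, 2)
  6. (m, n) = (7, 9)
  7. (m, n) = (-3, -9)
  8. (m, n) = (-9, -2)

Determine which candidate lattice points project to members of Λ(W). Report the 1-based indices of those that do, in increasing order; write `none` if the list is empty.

2, 4, 6

Compute β' = (1−√5)/2 = -0.618034, so π⊥(m,n) = m -0.618034·n.
[1] lift (-4,-10): star map gives 2.180340; window check 0.6 ≤ 2.180340 < 1.6 is false → out
[2] lift (7,10): star map gives 0.819660; window check 0.6 ≤ 0.819660 < 1.6 is true → IN Λ
[3] lift (3,-3): star map gives 4.854102; window check 0.6 ≤ 4.854102 < 1.6 is false → out
[4] lift (-3,-7): star map gives 1.326238; window check 0.6 ≤ 1.326238 < 1.6 is true → IN Λ
[5] lift (-2,2): star map gives -3.236068; window check 0.6 ≤ -3.236068 < 1.6 is false → out
[6] lift (7,9): star map gives 1.437694; window check 0.6 ≤ 1.437694 < 1.6 is true → IN Λ
[7] lift (-3,-9): star map gives 2.562306; window check 0.6 ≤ 2.562306 < 1.6 is false → out
[8] lift (-9,-2): star map gives -7.763932; window check 0.6 ≤ -7.763932 < 1.6 is false → out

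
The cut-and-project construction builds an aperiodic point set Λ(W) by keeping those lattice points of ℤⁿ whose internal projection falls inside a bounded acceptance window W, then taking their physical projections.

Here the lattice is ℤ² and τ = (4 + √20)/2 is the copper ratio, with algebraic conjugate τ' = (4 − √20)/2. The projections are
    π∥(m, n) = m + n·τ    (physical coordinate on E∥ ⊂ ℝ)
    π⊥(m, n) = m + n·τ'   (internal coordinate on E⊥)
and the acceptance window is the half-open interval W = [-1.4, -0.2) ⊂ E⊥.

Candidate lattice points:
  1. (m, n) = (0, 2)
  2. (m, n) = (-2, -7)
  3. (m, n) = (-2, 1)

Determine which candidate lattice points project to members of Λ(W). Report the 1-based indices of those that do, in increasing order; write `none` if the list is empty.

1, 2

τ' = (4−√20)/2 ≈ -0.236068.
candidate 1: (m,n)=(0,2) → π∥ = 0+2·τ ≈ 8.472136, π⊥ = 0+2·τ' ≈ -0.472136 ∈ [-1.4, -0.2) ⇒ IN Λ
candidate 2: (m,n)=(-2,-7) → π∥ = -2-7·τ ≈ -31.652476, π⊥ = -2-7·τ' ≈ -0.347524 ∈ [-1.4, -0.2) ⇒ IN Λ
candidate 3: (m,n)=(-2,1) → π∥ = -2+1·τ ≈ 2.236068, π⊥ = -2+1·τ' ≈ -2.236068 ∉ [-1.4, -0.2) ⇒ out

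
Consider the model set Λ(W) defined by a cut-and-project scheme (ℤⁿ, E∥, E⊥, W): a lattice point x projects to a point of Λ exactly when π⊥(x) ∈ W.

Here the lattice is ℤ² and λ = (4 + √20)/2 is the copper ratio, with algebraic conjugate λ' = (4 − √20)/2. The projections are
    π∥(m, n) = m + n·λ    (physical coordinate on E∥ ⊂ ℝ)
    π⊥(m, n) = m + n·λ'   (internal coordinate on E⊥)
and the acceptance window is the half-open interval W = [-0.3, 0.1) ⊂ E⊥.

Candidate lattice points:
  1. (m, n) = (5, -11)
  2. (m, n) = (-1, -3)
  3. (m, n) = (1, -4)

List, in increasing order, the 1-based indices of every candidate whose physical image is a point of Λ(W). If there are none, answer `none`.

λ' = (4−√20)/2 ≈ -0.23607.
#1 (5,-11): internal coord 5 + (-11)·λ' = +7.59675; +7.59675 ∉ [-0.3, 0.1) → out
#2 (-1,-3): internal coord -1 + (-3)·λ' = -0.29180; -0.29180 ∈ [-0.3, 0.1) → IN Λ
#3 (1,-4): internal coord 1 + (-4)·λ' = +1.94427; +1.94427 ∉ [-0.3, 0.1) → out

2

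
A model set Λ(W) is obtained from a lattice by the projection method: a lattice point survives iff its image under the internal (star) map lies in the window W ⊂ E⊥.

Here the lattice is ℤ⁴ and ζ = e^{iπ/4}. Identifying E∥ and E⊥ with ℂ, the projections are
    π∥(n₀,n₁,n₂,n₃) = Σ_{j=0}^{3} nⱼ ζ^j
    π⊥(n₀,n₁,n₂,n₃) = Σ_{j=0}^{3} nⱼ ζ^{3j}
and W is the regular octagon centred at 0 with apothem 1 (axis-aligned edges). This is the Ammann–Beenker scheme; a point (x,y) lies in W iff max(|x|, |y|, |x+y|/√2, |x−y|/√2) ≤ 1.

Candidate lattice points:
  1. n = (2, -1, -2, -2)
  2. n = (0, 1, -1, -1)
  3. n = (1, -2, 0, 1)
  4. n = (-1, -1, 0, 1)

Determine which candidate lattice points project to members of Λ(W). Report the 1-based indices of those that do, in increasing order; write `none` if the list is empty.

Internal map: ζ^{3j} for j=0..3 gives (1,0), (−√2/2,√2/2), (0,−1), (√2/2,√2/2).
#1 (2, -1, -2, -2): internal (1.29289, -0.12132); octagon support 1.29289 vs apothem 1 → ∉ W
#2 (0, 1, -1, -1): internal (-1.41421, 1.00000); octagon support 1.70711 vs apothem 1 → ∉ W
#3 (1, -2, 0, 1): internal (3.12132, -0.70711); octagon support 3.12132 vs apothem 1 → ∉ W
#4 (-1, -1, 0, 1): internal (0.41421, 0.00000); octagon support 0.41421 vs apothem 1 → ∈ W

4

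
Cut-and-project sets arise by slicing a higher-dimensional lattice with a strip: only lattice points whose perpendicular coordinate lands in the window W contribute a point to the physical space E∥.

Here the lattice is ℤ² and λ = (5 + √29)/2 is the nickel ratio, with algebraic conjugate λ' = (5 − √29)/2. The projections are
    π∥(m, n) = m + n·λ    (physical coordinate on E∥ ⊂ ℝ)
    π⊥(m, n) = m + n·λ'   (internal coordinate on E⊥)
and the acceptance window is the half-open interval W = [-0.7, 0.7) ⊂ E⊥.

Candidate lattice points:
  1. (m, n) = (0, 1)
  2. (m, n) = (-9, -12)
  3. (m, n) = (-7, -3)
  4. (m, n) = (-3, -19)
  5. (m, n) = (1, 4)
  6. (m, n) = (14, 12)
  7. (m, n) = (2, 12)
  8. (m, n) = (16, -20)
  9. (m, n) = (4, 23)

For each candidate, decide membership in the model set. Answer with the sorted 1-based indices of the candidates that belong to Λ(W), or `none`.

1, 4, 5, 7, 9

Compute λ' = (5−√29)/2 = -0.192582, so π⊥(m,n) = m -0.192582·n.
candidate 1: (m,n)=(0,1) → π∥ = 0+1·λ ≈ 5.192582, π⊥ = 0+1·λ' ≈ -0.192582 ∈ [-0.7, 0.7) ⇒ IN Λ
candidate 2: (m,n)=(-9,-12) → π∥ = -9-12·λ ≈ -71.310989, π⊥ = -9-12·λ' ≈ -6.689011 ∉ [-0.7, 0.7) ⇒ out
candidate 3: (m,n)=(-7,-3) → π∥ = -7-3·λ ≈ -22.577747, π⊥ = -7-3·λ' ≈ -6.422253 ∉ [-0.7, 0.7) ⇒ out
candidate 4: (m,n)=(-3,-19) → π∥ = -3-19·λ ≈ -101.659066, π⊥ = -3-19·λ' ≈ 0.659066 ∈ [-0.7, 0.7) ⇒ IN Λ
candidate 5: (m,n)=(1,4) → π∥ = 1+4·λ ≈ 21.770330, π⊥ = 1+4·λ' ≈ 0.229670 ∈ [-0.7, 0.7) ⇒ IN Λ
candidate 6: (m,n)=(14,12) → π∥ = 14+12·λ ≈ 76.310989, π⊥ = 14+12·λ' ≈ 11.689011 ∉ [-0.7, 0.7) ⇒ out
candidate 7: (m,n)=(2,12) → π∥ = 2+12·λ ≈ 64.310989, π⊥ = 2+12·λ' ≈ -0.310989 ∈ [-0.7, 0.7) ⇒ IN Λ
candidate 8: (m,n)=(16,-20) → π∥ = 16-20·λ ≈ -87.851648, π⊥ = 16-20·λ' ≈ 19.851648 ∉ [-0.7, 0.7) ⇒ out
candidate 9: (m,n)=(4,23) → π∥ = 4+23·λ ≈ 123.429395, π⊥ = 4+23·λ' ≈ -0.429395 ∈ [-0.7, 0.7) ⇒ IN Λ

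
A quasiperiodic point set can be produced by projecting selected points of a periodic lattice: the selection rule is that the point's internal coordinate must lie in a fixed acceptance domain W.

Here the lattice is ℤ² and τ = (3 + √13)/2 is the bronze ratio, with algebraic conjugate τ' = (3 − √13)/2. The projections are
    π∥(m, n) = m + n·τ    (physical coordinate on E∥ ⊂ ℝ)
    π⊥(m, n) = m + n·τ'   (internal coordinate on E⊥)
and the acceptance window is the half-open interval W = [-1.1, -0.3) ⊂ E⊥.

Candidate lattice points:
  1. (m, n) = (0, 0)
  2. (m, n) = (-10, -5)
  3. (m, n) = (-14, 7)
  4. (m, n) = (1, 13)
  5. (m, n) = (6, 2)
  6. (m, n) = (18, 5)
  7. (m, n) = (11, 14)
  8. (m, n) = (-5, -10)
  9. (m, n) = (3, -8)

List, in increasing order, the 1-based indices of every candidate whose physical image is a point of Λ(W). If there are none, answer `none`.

none

Compute τ' = (3−√13)/2 = -0.3028, so π⊥(m,n) = m -0.3028·n.
[1] lift (0,0): star map gives 0.0000; window check -1.1 ≤ 0.0000 < -0.3 is false → out
[2] lift (-10,-5): star map gives -8.4861; window check -1.1 ≤ -8.4861 < -0.3 is false → out
[3] lift (-14,7): star map gives -16.1194; window check -1.1 ≤ -16.1194 < -0.3 is false → out
[4] lift (1,13): star map gives -2.9361; window check -1.1 ≤ -2.9361 < -0.3 is false → out
[5] lift (6,2): star map gives 5.3944; window check -1.1 ≤ 5.3944 < -0.3 is false → out
[6] lift (18,5): star map gives 16.4861; window check -1.1 ≤ 16.4861 < -0.3 is false → out
[7] lift (11,14): star map gives 6.7611; window check -1.1 ≤ 6.7611 < -0.3 is false → out
[8] lift (-5,-10): star map gives -1.9722; window check -1.1 ≤ -1.9722 < -0.3 is false → out
[9] lift (3,-8): star map gives 5.4222; window check -1.1 ≤ 5.4222 < -0.3 is false → out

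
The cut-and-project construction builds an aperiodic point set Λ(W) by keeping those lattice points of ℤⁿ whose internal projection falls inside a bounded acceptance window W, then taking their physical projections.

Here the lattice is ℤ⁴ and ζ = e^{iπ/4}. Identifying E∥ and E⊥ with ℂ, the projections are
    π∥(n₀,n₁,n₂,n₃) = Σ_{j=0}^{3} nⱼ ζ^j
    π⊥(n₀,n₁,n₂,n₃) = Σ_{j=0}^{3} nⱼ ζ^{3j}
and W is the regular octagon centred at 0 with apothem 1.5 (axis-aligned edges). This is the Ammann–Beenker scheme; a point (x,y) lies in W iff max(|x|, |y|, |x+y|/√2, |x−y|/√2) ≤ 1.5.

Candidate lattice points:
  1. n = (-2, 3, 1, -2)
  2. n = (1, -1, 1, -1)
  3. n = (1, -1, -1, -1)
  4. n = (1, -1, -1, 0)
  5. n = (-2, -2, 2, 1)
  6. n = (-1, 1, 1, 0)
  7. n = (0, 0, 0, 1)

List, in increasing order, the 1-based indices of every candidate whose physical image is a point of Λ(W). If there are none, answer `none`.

3, 7

Internal map: ζ^{3j} for j=0..3 gives (1,0), (−√2/2,√2/2), (0,−1), (√2/2,√2/2).
candidate 1: n = (-2, 3, 1, -2) → π⊥ ≈ (-5.53553, -0.29289); max(|x|,|y|,|x±y|/√2) = 5.53553 > 1.5 ⇒ ∉ W
candidate 2: n = (1, -1, 1, -1) → π⊥ ≈ (+1.00000, -2.41421); max(|x|,|y|,|x±y|/√2) = 2.41421 > 1.5 ⇒ ∉ W
candidate 3: n = (1, -1, -1, -1) → π⊥ ≈ (+1.00000, -0.41421); max(|x|,|y|,|x±y|/√2) = 1.00000 ≤ 1.5 ⇒ ∈ W
candidate 4: n = (1, -1, -1, 0) → π⊥ ≈ (+1.70711, +0.29289); max(|x|,|y|,|x±y|/√2) = 1.70711 > 1.5 ⇒ ∉ W
candidate 5: n = (-2, -2, 2, 1) → π⊥ ≈ (+0.12132, -2.70711); max(|x|,|y|,|x±y|/√2) = 2.70711 > 1.5 ⇒ ∉ W
candidate 6: n = (-1, 1, 1, 0) → π⊥ ≈ (-1.70711, -0.29289); max(|x|,|y|,|x±y|/√2) = 1.70711 > 1.5 ⇒ ∉ W
candidate 7: n = (0, 0, 0, 1) → π⊥ ≈ (+0.70711, +0.70711); max(|x|,|y|,|x±y|/√2) = 1.00000 ≤ 1.5 ⇒ ∈ W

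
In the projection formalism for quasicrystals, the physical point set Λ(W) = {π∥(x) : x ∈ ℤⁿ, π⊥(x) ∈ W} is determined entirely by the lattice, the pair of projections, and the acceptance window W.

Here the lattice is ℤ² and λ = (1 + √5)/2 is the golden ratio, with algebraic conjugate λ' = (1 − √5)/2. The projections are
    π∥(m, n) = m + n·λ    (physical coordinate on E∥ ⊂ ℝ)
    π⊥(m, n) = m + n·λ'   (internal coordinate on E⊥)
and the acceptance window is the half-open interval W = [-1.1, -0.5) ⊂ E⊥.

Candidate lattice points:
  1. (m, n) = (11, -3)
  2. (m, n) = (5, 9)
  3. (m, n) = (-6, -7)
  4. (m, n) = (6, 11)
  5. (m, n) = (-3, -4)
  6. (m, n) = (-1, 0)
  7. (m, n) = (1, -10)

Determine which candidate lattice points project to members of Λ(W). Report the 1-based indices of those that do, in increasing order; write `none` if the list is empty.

λ' = (1−√5)/2 ≈ -0.618034.
candidate 1: (m,n)=(11,-3) → π∥ = 11-3·λ ≈ 6.145898, π⊥ = 11-3·λ' ≈ 12.854102 ∉ [-1.1, -0.5) ⇒ out
candidate 2: (m,n)=(5,9) → π∥ = 5+9·λ ≈ 19.562306, π⊥ = 5+9·λ' ≈ -0.562306 ∈ [-1.1, -0.5) ⇒ IN Λ
candidate 3: (m,n)=(-6,-7) → π∥ = -6-7·λ ≈ -17.326238, π⊥ = -6-7·λ' ≈ -1.673762 ∉ [-1.1, -0.5) ⇒ out
candidate 4: (m,n)=(6,11) → π∥ = 6+11·λ ≈ 23.798374, π⊥ = 6+11·λ' ≈ -0.798374 ∈ [-1.1, -0.5) ⇒ IN Λ
candidate 5: (m,n)=(-3,-4) → π∥ = -3-4·λ ≈ -9.472136, π⊥ = -3-4·λ' ≈ -0.527864 ∈ [-1.1, -0.5) ⇒ IN Λ
candidate 6: (m,n)=(-1,0) → π∥ = -1+0·λ ≈ -1.000000, π⊥ = -1+0·λ' ≈ -1.000000 ∈ [-1.1, -0.5) ⇒ IN Λ
candidate 7: (m,n)=(1,-10) → π∥ = 1-10·λ ≈ -15.180340, π⊥ = 1-10·λ' ≈ 7.180340 ∉ [-1.1, -0.5) ⇒ out

2, 4, 5, 6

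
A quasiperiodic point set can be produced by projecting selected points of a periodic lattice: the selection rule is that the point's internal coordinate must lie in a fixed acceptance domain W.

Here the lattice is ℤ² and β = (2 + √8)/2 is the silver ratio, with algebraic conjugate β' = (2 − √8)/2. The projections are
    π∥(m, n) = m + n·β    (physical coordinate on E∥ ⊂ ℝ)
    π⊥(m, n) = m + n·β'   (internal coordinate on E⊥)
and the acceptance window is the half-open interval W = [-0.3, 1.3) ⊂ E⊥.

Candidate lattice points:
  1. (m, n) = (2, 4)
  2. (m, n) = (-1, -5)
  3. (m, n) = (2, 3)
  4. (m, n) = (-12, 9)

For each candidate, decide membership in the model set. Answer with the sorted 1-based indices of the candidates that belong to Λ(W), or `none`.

1, 2, 3

Numerically β ≈ 2.414214 and β' = −1/β ≈ -0.414214.
candidate 1: (m,n)=(2,4) → π∥ = 2+4·β ≈ 11.656854, π⊥ = 2+4·β' ≈ 0.343146 ∈ [-0.3, 1.3) ⇒ IN Λ
candidate 2: (m,n)=(-1,-5) → π∥ = -1-5·β ≈ -13.071068, π⊥ = -1-5·β' ≈ 1.071068 ∈ [-0.3, 1.3) ⇒ IN Λ
candidate 3: (m,n)=(2,3) → π∥ = 2+3·β ≈ 9.242641, π⊥ = 2+3·β' ≈ 0.757359 ∈ [-0.3, 1.3) ⇒ IN Λ
candidate 4: (m,n)=(-12,9) → π∥ = -12+9·β ≈ 9.727922, π⊥ = -12+9·β' ≈ -15.727922 ∉ [-0.3, 1.3) ⇒ out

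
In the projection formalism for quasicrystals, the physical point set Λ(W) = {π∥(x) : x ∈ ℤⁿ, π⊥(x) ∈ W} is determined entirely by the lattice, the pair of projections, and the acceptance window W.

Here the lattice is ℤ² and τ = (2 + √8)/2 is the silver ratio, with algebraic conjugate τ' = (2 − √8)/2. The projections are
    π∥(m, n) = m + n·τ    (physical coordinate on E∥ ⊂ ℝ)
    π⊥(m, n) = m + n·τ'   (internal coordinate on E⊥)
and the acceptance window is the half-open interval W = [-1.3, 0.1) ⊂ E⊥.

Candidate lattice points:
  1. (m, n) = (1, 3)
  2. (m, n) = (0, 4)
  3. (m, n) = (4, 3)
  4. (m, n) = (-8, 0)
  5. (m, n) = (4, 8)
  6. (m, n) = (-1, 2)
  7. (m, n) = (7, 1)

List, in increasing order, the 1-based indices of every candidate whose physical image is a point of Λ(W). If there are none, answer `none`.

τ' = (2−√8)/2 ≈ -0.4142.
#1 (1,3): internal coord 1 + (3)·τ' = -0.2426; -0.2426 ∈ [-1.3, 0.1) → IN Λ
#2 (0,4): internal coord 0 + (4)·τ' = -1.6569; -1.6569 ∉ [-1.3, 0.1) → out
#3 (4,3): internal coord 4 + (3)·τ' = +2.7574; +2.7574 ∉ [-1.3, 0.1) → out
#4 (-8,0): internal coord -8 + (0)·τ' = -8.0000; -8.0000 ∉ [-1.3, 0.1) → out
#5 (4,8): internal coord 4 + (8)·τ' = +0.6863; +0.6863 ∉ [-1.3, 0.1) → out
#6 (-1,2): internal coord -1 + (2)·τ' = -1.8284; -1.8284 ∉ [-1.3, 0.1) → out
#7 (7,1): internal coord 7 + (1)·τ' = +6.5858; +6.5858 ∉ [-1.3, 0.1) → out

1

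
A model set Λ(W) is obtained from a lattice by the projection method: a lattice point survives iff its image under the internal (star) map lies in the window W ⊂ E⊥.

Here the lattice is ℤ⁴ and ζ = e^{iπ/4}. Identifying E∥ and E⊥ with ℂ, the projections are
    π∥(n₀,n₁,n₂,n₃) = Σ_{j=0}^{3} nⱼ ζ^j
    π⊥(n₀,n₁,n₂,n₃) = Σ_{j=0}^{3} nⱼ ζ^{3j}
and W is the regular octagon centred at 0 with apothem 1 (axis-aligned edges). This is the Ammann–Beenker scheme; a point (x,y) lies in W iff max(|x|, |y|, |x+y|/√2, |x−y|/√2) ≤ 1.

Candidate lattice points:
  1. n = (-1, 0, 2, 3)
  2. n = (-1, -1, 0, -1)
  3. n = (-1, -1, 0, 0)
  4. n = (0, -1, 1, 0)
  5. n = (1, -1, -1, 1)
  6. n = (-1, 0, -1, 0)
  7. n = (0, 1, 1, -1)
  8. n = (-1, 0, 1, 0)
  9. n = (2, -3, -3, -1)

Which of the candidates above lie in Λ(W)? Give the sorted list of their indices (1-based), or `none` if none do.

3

Internal map: ζ^{3j} for j=0..3 gives (1,0), (−√2/2,√2/2), (0,−1), (√2/2,√2/2).
#1 (-1, 0, 2, 3): internal (1.121320, 0.121320); octagon support 1.121320 vs apothem 1 → ∉ W
#2 (-1, -1, 0, -1): internal (-1.000000, -1.414214); octagon support 1.707107 vs apothem 1 → ∉ W
#3 (-1, -1, 0, 0): internal (-0.292893, -0.707107); octagon support 0.707107 vs apothem 1 → ∈ W
#4 (0, -1, 1, 0): internal (0.707107, -1.707107); octagon support 1.707107 vs apothem 1 → ∉ W
#5 (1, -1, -1, 1): internal (2.414214, 1.000000); octagon support 2.414214 vs apothem 1 → ∉ W
#6 (-1, 0, -1, 0): internal (-1.000000, 1.000000); octagon support 1.414214 vs apothem 1 → ∉ W
#7 (0, 1, 1, -1): internal (-1.414214, -1.000000); octagon support 1.707107 vs apothem 1 → ∉ W
#8 (-1, 0, 1, 0): internal (-1.000000, -1.000000); octagon support 1.414214 vs apothem 1 → ∉ W
#9 (2, -3, -3, -1): internal (3.414214, 0.171573); octagon support 3.414214 vs apothem 1 → ∉ W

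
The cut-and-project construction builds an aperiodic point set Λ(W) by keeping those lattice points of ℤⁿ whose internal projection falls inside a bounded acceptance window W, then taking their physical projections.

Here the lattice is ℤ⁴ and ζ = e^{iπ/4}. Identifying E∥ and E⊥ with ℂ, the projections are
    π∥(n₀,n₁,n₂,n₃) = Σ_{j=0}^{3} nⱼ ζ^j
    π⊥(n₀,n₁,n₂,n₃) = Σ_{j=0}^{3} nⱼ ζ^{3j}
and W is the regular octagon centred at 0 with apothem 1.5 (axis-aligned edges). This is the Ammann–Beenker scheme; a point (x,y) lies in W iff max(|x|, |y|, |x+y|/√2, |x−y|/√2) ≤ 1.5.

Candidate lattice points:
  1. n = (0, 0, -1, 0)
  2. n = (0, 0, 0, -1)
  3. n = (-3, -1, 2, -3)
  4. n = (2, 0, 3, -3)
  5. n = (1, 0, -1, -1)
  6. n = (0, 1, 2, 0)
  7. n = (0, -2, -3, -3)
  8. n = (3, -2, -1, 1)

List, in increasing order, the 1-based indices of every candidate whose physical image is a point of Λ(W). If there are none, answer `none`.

1, 2, 5, 6, 7

With ζ = e^{iπ/4} the internal vectors are ζ^0,ζ^3,ζ^6,ζ^9.
candidate 1: n = (0, 0, -1, 0) → π⊥ ≈ (+0.0000, +1.0000); max(|x|,|y|,|x±y|/√2) = 1.0000 ≤ 1.5 ⇒ ∈ W
candidate 2: n = (0, 0, 0, -1) → π⊥ ≈ (-0.7071, -0.7071); max(|x|,|y|,|x±y|/√2) = 1.0000 ≤ 1.5 ⇒ ∈ W
candidate 3: n = (-3, -1, 2, -3) → π⊥ ≈ (-4.4142, -4.8284); max(|x|,|y|,|x±y|/√2) = 6.5355 > 1.5 ⇒ ∉ W
candidate 4: n = (2, 0, 3, -3) → π⊥ ≈ (-0.1213, -5.1213); max(|x|,|y|,|x±y|/√2) = 5.1213 > 1.5 ⇒ ∉ W
candidate 5: n = (1, 0, -1, -1) → π⊥ ≈ (+0.2929, +0.2929); max(|x|,|y|,|x±y|/√2) = 0.4142 ≤ 1.5 ⇒ ∈ W
candidate 6: n = (0, 1, 2, 0) → π⊥ ≈ (-0.7071, -1.2929); max(|x|,|y|,|x±y|/√2) = 1.4142 ≤ 1.5 ⇒ ∈ W
candidate 7: n = (0, -2, -3, -3) → π⊥ ≈ (-0.7071, -0.5355); max(|x|,|y|,|x±y|/√2) = 0.8787 ≤ 1.5 ⇒ ∈ W
candidate 8: n = (3, -2, -1, 1) → π⊥ ≈ (+5.1213, +0.2929); max(|x|,|y|,|x±y|/√2) = 5.1213 > 1.5 ⇒ ∉ W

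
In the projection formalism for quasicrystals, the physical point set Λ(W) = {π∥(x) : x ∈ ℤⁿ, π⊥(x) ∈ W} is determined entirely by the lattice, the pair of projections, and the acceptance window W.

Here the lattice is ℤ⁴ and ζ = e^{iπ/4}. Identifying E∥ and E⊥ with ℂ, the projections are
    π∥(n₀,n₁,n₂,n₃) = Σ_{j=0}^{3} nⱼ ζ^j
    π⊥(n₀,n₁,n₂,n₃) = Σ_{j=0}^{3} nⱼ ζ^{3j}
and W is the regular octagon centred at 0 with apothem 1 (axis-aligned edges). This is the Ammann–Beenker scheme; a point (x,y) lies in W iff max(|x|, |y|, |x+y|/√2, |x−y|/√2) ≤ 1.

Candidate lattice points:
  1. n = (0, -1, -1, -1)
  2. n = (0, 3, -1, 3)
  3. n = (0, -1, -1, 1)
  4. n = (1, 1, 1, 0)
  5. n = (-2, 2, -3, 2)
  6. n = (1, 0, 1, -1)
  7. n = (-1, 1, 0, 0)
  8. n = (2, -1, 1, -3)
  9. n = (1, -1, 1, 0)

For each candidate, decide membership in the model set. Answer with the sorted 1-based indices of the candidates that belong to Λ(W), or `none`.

Internal map: ζ^{3j} for j=0..3 gives (1,0), (−√2/2,√2/2), (0,−1), (√2/2,√2/2).
#1 (0, -1, -1, -1): internal (0.0000, -0.4142); octagon support 0.4142 vs apothem 1 → ∈ W
#2 (0, 3, -1, 3): internal (0.0000, 5.2426); octagon support 5.2426 vs apothem 1 → ∉ W
#3 (0, -1, -1, 1): internal (1.4142, 1.0000); octagon support 1.7071 vs apothem 1 → ∉ W
#4 (1, 1, 1, 0): internal (0.2929, -0.2929); octagon support 0.4142 vs apothem 1 → ∈ W
#5 (-2, 2, -3, 2): internal (-2.0000, 5.8284); octagon support 5.8284 vs apothem 1 → ∉ W
#6 (1, 0, 1, -1): internal (0.2929, -1.7071); octagon support 1.7071 vs apothem 1 → ∉ W
#7 (-1, 1, 0, 0): internal (-1.7071, 0.7071); octagon support 1.7071 vs apothem 1 → ∉ W
#8 (2, -1, 1, -3): internal (0.5858, -3.8284); octagon support 3.8284 vs apothem 1 → ∉ W
#9 (1, -1, 1, 0): internal (1.7071, -1.7071); octagon support 2.4142 vs apothem 1 → ∉ W

1, 4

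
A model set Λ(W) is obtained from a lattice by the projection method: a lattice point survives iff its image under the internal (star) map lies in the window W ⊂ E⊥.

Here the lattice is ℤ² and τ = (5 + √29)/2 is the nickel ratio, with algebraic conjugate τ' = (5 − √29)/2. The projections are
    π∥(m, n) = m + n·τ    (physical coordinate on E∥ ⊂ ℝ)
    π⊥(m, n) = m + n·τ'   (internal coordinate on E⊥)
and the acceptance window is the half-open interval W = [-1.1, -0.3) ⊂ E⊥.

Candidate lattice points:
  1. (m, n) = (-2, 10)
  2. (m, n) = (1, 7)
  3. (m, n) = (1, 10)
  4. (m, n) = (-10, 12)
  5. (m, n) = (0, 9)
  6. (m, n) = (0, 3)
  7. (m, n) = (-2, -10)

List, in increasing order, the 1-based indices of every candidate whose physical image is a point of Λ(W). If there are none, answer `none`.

Compute τ' = (5−√29)/2 = -0.192582, so π⊥(m,n) = m -0.192582·n.
#1 (-2,10): internal coord -2 + (10)·τ' = -3.925824; -3.925824 ∉ [-1.1, -0.3) → out
#2 (1,7): internal coord 1 + (7)·τ' = -0.348077; -0.348077 ∈ [-1.1, -0.3) → IN Λ
#3 (1,10): internal coord 1 + (10)·τ' = -0.925824; -0.925824 ∈ [-1.1, -0.3) → IN Λ
#4 (-10,12): internal coord -10 + (12)·τ' = -12.310989; -12.310989 ∉ [-1.1, -0.3) → out
#5 (0,9): internal coord 0 + (9)·τ' = -1.733242; -1.733242 ∉ [-1.1, -0.3) → out
#6 (0,3): internal coord 0 + (3)·τ' = -0.577747; -0.577747 ∈ [-1.1, -0.3) → IN Λ
#7 (-2,-10): internal coord -2 + (-10)·τ' = -0.074176; -0.074176 ∉ [-1.1, -0.3) → out

2, 3, 6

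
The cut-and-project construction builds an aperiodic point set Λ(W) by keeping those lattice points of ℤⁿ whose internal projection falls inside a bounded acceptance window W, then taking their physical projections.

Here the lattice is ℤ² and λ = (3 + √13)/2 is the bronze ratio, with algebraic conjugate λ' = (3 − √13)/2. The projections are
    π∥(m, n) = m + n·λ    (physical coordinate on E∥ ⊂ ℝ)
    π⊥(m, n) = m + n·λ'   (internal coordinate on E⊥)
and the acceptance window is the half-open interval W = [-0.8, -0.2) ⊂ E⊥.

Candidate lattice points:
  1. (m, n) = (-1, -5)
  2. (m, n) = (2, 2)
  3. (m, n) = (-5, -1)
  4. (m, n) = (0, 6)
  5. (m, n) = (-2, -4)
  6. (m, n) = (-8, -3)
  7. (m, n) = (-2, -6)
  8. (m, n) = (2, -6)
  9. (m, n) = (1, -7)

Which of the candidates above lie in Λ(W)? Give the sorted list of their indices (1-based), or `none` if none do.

Numerically λ ≈ 3.302776 and λ' = −1/λ ≈ -0.302776.
candidate 1: (m,n)=(-1,-5) → π∥ = -1-5·λ ≈ -17.513878, π⊥ = -1-5·λ' ≈ 0.513878 ∉ [-0.8, -0.2) ⇒ out
candidate 2: (m,n)=(2,2) → π∥ = 2+2·λ ≈ 8.605551, π⊥ = 2+2·λ' ≈ 1.394449 ∉ [-0.8, -0.2) ⇒ out
candidate 3: (m,n)=(-5,-1) → π∥ = -5-1·λ ≈ -8.302776, π⊥ = -5-1·λ' ≈ -4.697224 ∉ [-0.8, -0.2) ⇒ out
candidate 4: (m,n)=(0,6) → π∥ = 0+6·λ ≈ 19.816654, π⊥ = 0+6·λ' ≈ -1.816654 ∉ [-0.8, -0.2) ⇒ out
candidate 5: (m,n)=(-2,-4) → π∥ = -2-4·λ ≈ -15.211103, π⊥ = -2-4·λ' ≈ -0.788897 ∈ [-0.8, -0.2) ⇒ IN Λ
candidate 6: (m,n)=(-8,-3) → π∥ = -8-3·λ ≈ -17.908327, π⊥ = -8-3·λ' ≈ -7.091673 ∉ [-0.8, -0.2) ⇒ out
candidate 7: (m,n)=(-2,-6) → π∥ = -2-6·λ ≈ -21.816654, π⊥ = -2-6·λ' ≈ -0.183346 ∉ [-0.8, -0.2) ⇒ out
candidate 8: (m,n)=(2,-6) → π∥ = 2-6·λ ≈ -17.816654, π⊥ = 2-6·λ' ≈ 3.816654 ∉ [-0.8, -0.2) ⇒ out
candidate 9: (m,n)=(1,-7) → π∥ = 1-7·λ ≈ -22.119429, π⊥ = 1-7·λ' ≈ 3.119429 ∉ [-0.8, -0.2) ⇒ out

5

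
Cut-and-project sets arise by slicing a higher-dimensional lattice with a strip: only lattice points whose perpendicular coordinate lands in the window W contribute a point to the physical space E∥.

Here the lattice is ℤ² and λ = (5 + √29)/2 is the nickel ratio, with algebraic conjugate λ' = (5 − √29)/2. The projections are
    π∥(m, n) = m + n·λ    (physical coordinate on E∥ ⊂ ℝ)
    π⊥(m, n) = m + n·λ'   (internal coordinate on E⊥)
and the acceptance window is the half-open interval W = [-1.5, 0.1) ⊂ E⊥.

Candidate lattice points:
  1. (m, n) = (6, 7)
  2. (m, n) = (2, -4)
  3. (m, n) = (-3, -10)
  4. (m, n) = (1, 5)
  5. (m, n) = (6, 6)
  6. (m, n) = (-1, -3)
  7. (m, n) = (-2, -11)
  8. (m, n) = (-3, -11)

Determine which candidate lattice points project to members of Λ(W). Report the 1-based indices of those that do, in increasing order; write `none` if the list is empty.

3, 4, 6, 8

Compute λ' = (5−√29)/2 = -0.1926, so π⊥(m,n) = m -0.1926·n.
candidate 1: (m,n)=(6,7) → π∥ = 6+7·λ ≈ 42.3481, π⊥ = 6+7·λ' ≈ 4.6519 ∉ [-1.5, 0.1) ⇒ out
candidate 2: (m,n)=(2,-4) → π∥ = 2-4·λ ≈ -18.7703, π⊥ = 2-4·λ' ≈ 2.7703 ∉ [-1.5, 0.1) ⇒ out
candidate 3: (m,n)=(-3,-10) → π∥ = -3-10·λ ≈ -54.9258, π⊥ = -3-10·λ' ≈ -1.0742 ∈ [-1.5, 0.1) ⇒ IN Λ
candidate 4: (m,n)=(1,5) → π∥ = 1+5·λ ≈ 26.9629, π⊥ = 1+5·λ' ≈ 0.0371 ∈ [-1.5, 0.1) ⇒ IN Λ
candidate 5: (m,n)=(6,6) → π∥ = 6+6·λ ≈ 37.1555, π⊥ = 6+6·λ' ≈ 4.8445 ∉ [-1.5, 0.1) ⇒ out
candidate 6: (m,n)=(-1,-3) → π∥ = -1-3·λ ≈ -16.5777, π⊥ = -1-3·λ' ≈ -0.4223 ∈ [-1.5, 0.1) ⇒ IN Λ
candidate 7: (m,n)=(-2,-11) → π∥ = -2-11·λ ≈ -59.1184, π⊥ = -2-11·λ' ≈ 0.1184 ∉ [-1.5, 0.1) ⇒ out
candidate 8: (m,n)=(-3,-11) → π∥ = -3-11·λ ≈ -60.1184, π⊥ = -3-11·λ' ≈ -0.8816 ∈ [-1.5, 0.1) ⇒ IN Λ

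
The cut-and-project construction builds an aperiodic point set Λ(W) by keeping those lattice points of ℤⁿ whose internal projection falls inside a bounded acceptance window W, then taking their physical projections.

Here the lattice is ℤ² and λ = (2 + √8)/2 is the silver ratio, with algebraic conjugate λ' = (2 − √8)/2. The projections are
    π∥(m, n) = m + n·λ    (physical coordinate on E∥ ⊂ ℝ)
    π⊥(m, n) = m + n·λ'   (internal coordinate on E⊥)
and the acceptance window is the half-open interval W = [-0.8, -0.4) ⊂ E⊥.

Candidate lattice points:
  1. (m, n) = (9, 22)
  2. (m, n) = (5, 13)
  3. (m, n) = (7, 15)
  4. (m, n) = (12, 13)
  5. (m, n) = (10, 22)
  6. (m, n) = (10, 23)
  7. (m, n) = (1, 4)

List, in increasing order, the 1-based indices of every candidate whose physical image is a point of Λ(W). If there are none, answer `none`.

λ' = (2−√8)/2 ≈ -0.414214.
candidate 1: (m,n)=(9,22) → π∥ = 9+22·λ ≈ 62.112698, π⊥ = 9+22·λ' ≈ -0.112698 ∉ [-0.8, -0.4) ⇒ out
candidate 2: (m,n)=(5,13) → π∥ = 5+13·λ ≈ 36.384776, π⊥ = 5+13·λ' ≈ -0.384776 ∉ [-0.8, -0.4) ⇒ out
candidate 3: (m,n)=(7,15) → π∥ = 7+15·λ ≈ 43.213203, π⊥ = 7+15·λ' ≈ 0.786797 ∉ [-0.8, -0.4) ⇒ out
candidate 4: (m,n)=(12,13) → π∥ = 12+13·λ ≈ 43.384776, π⊥ = 12+13·λ' ≈ 6.615224 ∉ [-0.8, -0.4) ⇒ out
candidate 5: (m,n)=(10,22) → π∥ = 10+22·λ ≈ 63.112698, π⊥ = 10+22·λ' ≈ 0.887302 ∉ [-0.8, -0.4) ⇒ out
candidate 6: (m,n)=(10,23) → π∥ = 10+23·λ ≈ 65.526912, π⊥ = 10+23·λ' ≈ 0.473088 ∉ [-0.8, -0.4) ⇒ out
candidate 7: (m,n)=(1,4) → π∥ = 1+4·λ ≈ 10.656854, π⊥ = 1+4·λ' ≈ -0.656854 ∈ [-0.8, -0.4) ⇒ IN Λ

7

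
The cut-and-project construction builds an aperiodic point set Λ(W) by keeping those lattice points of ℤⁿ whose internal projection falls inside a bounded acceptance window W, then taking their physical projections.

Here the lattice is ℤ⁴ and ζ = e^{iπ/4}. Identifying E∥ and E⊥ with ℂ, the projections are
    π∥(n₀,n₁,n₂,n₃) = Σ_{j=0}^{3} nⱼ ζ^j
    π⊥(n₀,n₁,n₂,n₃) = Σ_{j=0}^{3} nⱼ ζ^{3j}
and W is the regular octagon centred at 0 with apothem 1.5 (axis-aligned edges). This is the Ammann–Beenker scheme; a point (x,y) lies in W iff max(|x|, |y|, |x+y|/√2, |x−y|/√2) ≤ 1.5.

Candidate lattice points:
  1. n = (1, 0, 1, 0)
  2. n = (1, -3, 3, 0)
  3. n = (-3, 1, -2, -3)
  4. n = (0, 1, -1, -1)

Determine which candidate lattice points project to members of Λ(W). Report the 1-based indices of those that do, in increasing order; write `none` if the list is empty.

Internal map: ζ^{3j} for j=0..3 gives (1,0), (−√2/2,√2/2), (0,−1), (√2/2,√2/2).
#1 (1, 0, 1, 0): internal (1.000000, -1.000000); octagon support 1.414214 vs apothem 1.5 → ∈ W
#2 (1, -3, 3, 0): internal (3.121320, -5.121320); octagon support 5.828427 vs apothem 1.5 → ∉ W
#3 (-3, 1, -2, -3): internal (-5.828427, 0.585786); octagon support 5.828427 vs apothem 1.5 → ∉ W
#4 (0, 1, -1, -1): internal (-1.414214, 1.000000); octagon support 1.707107 vs apothem 1.5 → ∉ W

1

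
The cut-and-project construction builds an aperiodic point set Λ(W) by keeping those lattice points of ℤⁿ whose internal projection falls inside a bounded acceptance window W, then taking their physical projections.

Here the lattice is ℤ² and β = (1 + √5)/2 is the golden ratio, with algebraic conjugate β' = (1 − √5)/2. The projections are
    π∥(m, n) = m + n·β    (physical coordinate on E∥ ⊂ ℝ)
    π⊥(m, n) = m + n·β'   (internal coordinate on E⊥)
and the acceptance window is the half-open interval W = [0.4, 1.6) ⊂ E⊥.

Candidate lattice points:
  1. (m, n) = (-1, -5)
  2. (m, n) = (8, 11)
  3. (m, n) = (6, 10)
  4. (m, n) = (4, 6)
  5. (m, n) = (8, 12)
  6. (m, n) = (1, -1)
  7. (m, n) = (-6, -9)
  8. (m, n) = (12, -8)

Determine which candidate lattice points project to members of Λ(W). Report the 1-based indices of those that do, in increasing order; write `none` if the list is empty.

2, 5

Compute β' = (1−√5)/2 = -0.618034, so π⊥(m,n) = m -0.618034·n.
candidate 1: (m,n)=(-1,-5) → π∥ = -1-5·β ≈ -9.090170, π⊥ = -1-5·β' ≈ 2.090170 ∉ [0.4, 1.6) ⇒ out
candidate 2: (m,n)=(8,11) → π∥ = 8+11·β ≈ 25.798374, π⊥ = 8+11·β' ≈ 1.201626 ∈ [0.4, 1.6) ⇒ IN Λ
candidate 3: (m,n)=(6,10) → π∥ = 6+10·β ≈ 22.180340, π⊥ = 6+10·β' ≈ -0.180340 ∉ [0.4, 1.6) ⇒ out
candidate 4: (m,n)=(4,6) → π∥ = 4+6·β ≈ 13.708204, π⊥ = 4+6·β' ≈ 0.291796 ∉ [0.4, 1.6) ⇒ out
candidate 5: (m,n)=(8,12) → π∥ = 8+12·β ≈ 27.416408, π⊥ = 8+12·β' ≈ 0.583592 ∈ [0.4, 1.6) ⇒ IN Λ
candidate 6: (m,n)=(1,-1) → π∥ = 1-1·β ≈ -0.618034, π⊥ = 1-1·β' ≈ 1.618034 ∉ [0.4, 1.6) ⇒ out
candidate 7: (m,n)=(-6,-9) → π∥ = -6-9·β ≈ -20.562306, π⊥ = -6-9·β' ≈ -0.437694 ∉ [0.4, 1.6) ⇒ out
candidate 8: (m,n)=(12,-8) → π∥ = 12-8·β ≈ -0.944272, π⊥ = 12-8·β' ≈ 16.944272 ∉ [0.4, 1.6) ⇒ out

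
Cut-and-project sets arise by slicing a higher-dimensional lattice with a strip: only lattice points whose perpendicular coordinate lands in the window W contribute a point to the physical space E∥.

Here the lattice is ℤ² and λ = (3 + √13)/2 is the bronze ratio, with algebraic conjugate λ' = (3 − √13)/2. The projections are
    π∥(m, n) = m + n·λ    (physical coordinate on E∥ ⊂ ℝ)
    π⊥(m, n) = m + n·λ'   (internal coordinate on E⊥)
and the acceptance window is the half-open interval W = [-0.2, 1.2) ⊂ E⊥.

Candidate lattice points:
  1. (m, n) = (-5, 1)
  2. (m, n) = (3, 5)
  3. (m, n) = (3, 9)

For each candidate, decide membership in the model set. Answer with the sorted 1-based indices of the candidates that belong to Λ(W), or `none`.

Compute λ' = (3−√13)/2 = -0.30278, so π⊥(m,n) = m -0.30278·n.
[1] lift (-5,1): star map gives -5.30278; window check -0.2 ≤ -5.30278 < 1.2 is false → out
[2] lift (3,5): star map gives 1.48612; window check -0.2 ≤ 1.48612 < 1.2 is false → out
[3] lift (3,9): star map gives 0.27502; window check -0.2 ≤ 0.27502 < 1.2 is true → IN Λ

3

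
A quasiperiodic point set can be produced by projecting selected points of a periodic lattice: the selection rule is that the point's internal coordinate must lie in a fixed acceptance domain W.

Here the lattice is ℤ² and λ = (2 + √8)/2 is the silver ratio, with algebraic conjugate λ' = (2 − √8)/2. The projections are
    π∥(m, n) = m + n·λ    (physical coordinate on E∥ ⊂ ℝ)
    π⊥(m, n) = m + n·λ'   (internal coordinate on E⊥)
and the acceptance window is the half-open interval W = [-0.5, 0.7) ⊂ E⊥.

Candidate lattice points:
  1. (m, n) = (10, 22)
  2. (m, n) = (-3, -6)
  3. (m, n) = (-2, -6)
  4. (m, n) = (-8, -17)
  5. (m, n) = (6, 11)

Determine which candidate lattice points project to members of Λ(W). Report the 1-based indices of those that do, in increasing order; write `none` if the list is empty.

3

λ' = (2−√8)/2 ≈ -0.4142.
candidate 1: (m,n)=(10,22) → π∥ = 10+22·λ ≈ 63.1127, π⊥ = 10+22·λ' ≈ 0.8873 ∉ [-0.5, 0.7) ⇒ out
candidate 2: (m,n)=(-3,-6) → π∥ = -3-6·λ ≈ -17.4853, π⊥ = -3-6·λ' ≈ -0.5147 ∉ [-0.5, 0.7) ⇒ out
candidate 3: (m,n)=(-2,-6) → π∥ = -2-6·λ ≈ -16.4853, π⊥ = -2-6·λ' ≈ 0.4853 ∈ [-0.5, 0.7) ⇒ IN Λ
candidate 4: (m,n)=(-8,-17) → π∥ = -8-17·λ ≈ -49.0416, π⊥ = -8-17·λ' ≈ -0.9584 ∉ [-0.5, 0.7) ⇒ out
candidate 5: (m,n)=(6,11) → π∥ = 6+11·λ ≈ 32.5563, π⊥ = 6+11·λ' ≈ 1.4437 ∉ [-0.5, 0.7) ⇒ out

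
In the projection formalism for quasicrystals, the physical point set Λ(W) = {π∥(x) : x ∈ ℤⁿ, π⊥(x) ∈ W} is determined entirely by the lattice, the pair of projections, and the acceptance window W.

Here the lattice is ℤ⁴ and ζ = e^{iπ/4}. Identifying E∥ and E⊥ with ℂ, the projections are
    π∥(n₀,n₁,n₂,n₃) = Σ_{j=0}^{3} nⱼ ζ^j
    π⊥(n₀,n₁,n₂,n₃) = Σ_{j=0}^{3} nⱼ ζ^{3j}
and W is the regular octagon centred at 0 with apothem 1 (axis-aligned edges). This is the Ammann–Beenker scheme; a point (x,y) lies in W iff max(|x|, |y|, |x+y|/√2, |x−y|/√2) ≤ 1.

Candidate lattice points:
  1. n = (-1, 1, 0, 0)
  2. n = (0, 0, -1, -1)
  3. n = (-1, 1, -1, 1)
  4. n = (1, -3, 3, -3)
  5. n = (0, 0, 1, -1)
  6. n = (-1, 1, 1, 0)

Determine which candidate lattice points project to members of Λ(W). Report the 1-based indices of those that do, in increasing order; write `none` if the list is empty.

π⊥(n) = n₀ + n₁ζ³ + n₂ζ⁶ + n₃ζ⁹ where ζ = e^{iπ/4}.
candidate 1: n = (-1, 1, 0, 0) → π⊥ ≈ (-1.7071, +0.7071); max(|x|,|y|,|x±y|/√2) = 1.7071 > 1 ⇒ ∉ W
candidate 2: n = (0, 0, -1, -1) → π⊥ ≈ (-0.7071, +0.2929); max(|x|,|y|,|x±y|/√2) = 0.7071 ≤ 1 ⇒ ∈ W
candidate 3: n = (-1, 1, -1, 1) → π⊥ ≈ (-1.0000, +2.4142); max(|x|,|y|,|x±y|/√2) = 2.4142 > 1 ⇒ ∉ W
candidate 4: n = (1, -3, 3, -3) → π⊥ ≈ (+1.0000, -7.2426); max(|x|,|y|,|x±y|/√2) = 7.2426 > 1 ⇒ ∉ W
candidate 5: n = (0, 0, 1, -1) → π⊥ ≈ (-0.7071, -1.7071); max(|x|,|y|,|x±y|/√2) = 1.7071 > 1 ⇒ ∉ W
candidate 6: n = (-1, 1, 1, 0) → π⊥ ≈ (-1.7071, -0.2929); max(|x|,|y|,|x±y|/√2) = 1.7071 > 1 ⇒ ∉ W

2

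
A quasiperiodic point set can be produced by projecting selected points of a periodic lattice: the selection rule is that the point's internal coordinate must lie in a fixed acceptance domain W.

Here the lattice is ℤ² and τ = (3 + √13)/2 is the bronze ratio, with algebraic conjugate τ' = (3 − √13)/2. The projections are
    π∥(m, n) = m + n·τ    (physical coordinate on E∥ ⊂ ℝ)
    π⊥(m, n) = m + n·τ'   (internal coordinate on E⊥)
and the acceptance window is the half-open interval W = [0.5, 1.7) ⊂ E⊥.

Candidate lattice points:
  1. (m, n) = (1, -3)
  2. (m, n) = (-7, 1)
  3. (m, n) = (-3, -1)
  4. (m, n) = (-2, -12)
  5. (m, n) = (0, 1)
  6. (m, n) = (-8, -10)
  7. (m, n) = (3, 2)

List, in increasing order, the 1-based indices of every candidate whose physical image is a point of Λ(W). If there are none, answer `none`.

4

τ' = (3−√13)/2 ≈ -0.3028.
[1] lift (1,-3): star map gives 1.9083; window check 0.5 ≤ 1.9083 < 1.7 is false → out
[2] lift (-7,1): star map gives -7.3028; window check 0.5 ≤ -7.3028 < 1.7 is false → out
[3] lift (-3,-1): star map gives -2.6972; window check 0.5 ≤ -2.6972 < 1.7 is false → out
[4] lift (-2,-12): star map gives 1.6333; window check 0.5 ≤ 1.6333 < 1.7 is true → IN Λ
[5] lift (0,1): star map gives -0.3028; window check 0.5 ≤ -0.3028 < 1.7 is false → out
[6] lift (-8,-10): star map gives -4.9722; window check 0.5 ≤ -4.9722 < 1.7 is false → out
[7] lift (3,2): star map gives 2.3944; window check 0.5 ≤ 2.3944 < 1.7 is false → out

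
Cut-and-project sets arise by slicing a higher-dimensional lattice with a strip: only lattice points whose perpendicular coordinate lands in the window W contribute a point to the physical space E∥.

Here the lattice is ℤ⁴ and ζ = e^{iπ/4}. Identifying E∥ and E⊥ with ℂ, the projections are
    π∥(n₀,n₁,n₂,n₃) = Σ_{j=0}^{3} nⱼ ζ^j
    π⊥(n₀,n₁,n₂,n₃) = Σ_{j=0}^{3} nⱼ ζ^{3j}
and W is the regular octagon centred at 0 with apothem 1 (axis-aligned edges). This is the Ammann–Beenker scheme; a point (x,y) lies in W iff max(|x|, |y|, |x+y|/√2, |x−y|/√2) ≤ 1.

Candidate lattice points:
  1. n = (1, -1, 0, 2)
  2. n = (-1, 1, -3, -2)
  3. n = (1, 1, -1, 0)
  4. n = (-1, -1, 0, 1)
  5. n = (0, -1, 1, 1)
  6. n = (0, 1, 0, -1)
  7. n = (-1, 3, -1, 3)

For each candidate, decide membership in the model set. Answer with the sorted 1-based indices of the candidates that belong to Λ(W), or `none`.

With ζ = e^{iπ/4} the internal vectors are ζ^0,ζ^3,ζ^6,ζ^9.
#1 (1, -1, 0, 2): internal (3.1213, 0.7071); octagon support 3.1213 vs apothem 1 → ∉ W
#2 (-1, 1, -3, -2): internal (-3.1213, 2.2929); octagon support 3.8284 vs apothem 1 → ∉ W
#3 (1, 1, -1, 0): internal (0.2929, 1.7071); octagon support 1.7071 vs apothem 1 → ∉ W
#4 (-1, -1, 0, 1): internal (0.4142, 0.0000); octagon support 0.4142 vs apothem 1 → ∈ W
#5 (0, -1, 1, 1): internal (1.4142, -1.0000); octagon support 1.7071 vs apothem 1 → ∉ W
#6 (0, 1, 0, -1): internal (-1.4142, 0.0000); octagon support 1.4142 vs apothem 1 → ∉ W
#7 (-1, 3, -1, 3): internal (-1.0000, 5.2426); octagon support 5.2426 vs apothem 1 → ∉ W

4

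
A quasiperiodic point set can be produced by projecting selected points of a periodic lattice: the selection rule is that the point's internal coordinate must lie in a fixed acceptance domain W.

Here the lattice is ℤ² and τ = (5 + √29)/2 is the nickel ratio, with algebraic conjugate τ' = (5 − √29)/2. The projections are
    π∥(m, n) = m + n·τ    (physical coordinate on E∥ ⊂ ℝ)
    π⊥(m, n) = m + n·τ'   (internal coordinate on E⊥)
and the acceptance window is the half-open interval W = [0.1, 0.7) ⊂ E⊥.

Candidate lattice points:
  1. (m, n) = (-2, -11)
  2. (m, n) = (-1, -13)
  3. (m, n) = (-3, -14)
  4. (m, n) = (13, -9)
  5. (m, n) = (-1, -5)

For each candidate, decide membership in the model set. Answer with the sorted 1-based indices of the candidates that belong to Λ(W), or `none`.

Compute τ' = (5−√29)/2 = -0.1926, so π⊥(m,n) = m -0.1926·n.
candidate 1: (m,n)=(-2,-11) → π∥ = -2-11·τ ≈ -59.1184, π⊥ = -2-11·τ' ≈ 0.1184 ∈ [0.1, 0.7) ⇒ IN Λ
candidate 2: (m,n)=(-1,-13) → π∥ = -1-13·τ ≈ -68.5036, π⊥ = -1-13·τ' ≈ 1.5036 ∉ [0.1, 0.7) ⇒ out
candidate 3: (m,n)=(-3,-14) → π∥ = -3-14·τ ≈ -75.6962, π⊥ = -3-14·τ' ≈ -0.3038 ∉ [0.1, 0.7) ⇒ out
candidate 4: (m,n)=(13,-9) → π∥ = 13-9·τ ≈ -33.7332, π⊥ = 13-9·τ' ≈ 14.7332 ∉ [0.1, 0.7) ⇒ out
candidate 5: (m,n)=(-1,-5) → π∥ = -1-5·τ ≈ -26.9629, π⊥ = -1-5·τ' ≈ -0.0371 ∉ [0.1, 0.7) ⇒ out

1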